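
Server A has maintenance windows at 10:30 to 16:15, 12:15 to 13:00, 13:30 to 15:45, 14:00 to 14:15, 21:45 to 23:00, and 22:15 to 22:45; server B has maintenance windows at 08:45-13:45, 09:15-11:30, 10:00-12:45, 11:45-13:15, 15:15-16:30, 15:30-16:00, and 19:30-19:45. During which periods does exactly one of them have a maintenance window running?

08:45–10:30, 13:45–15:15, 16:15–16:30, 19:30–19:45, 21:45–23:00

First set merges to 10:30–16:15, 21:45–23:00.
Second set merges to 08:45–13:45, 15:15–16:30, 19:30–19:45.
A but not B: 13:45–15:15, 21:45–23:00.
B but not A: 08:45–10:30, 16:15–16:30, 19:30–19:45.
Combining gives A △ B.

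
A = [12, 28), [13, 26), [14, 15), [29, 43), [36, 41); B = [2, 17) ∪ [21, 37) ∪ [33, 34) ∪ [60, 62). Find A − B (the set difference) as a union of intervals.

[17, 21) ∪ [37, 43)

A, merged: [12, 28), [29, 43).
B, merged: [2, 17), [21, 37), [60, 62).
[12, 28) \ B = [17, 21).
[29, 43) \ B = [37, 43).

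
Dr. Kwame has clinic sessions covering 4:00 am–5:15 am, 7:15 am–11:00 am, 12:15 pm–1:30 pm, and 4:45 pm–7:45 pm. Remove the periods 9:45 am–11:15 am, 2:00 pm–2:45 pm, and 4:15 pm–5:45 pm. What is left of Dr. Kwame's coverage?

4:00 am–5:15 am, 7:15 am–9:45 am, 12:15 pm–1:30 pm, 5:45 pm–7:45 pm

4:00 am–5:15 am: nothing removed.
7:15 am–11:00 am \ B = 7:15 am–9:45 am.
12:15 pm–1:30 pm: nothing removed.
4:45 pm–7:45 pm \ B = 5:45 pm–7:45 pm.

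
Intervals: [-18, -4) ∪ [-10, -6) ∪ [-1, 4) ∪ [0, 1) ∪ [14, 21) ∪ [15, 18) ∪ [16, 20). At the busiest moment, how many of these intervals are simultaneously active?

At 16, 3 of the intervals are simultaneously active.
No point has more.

3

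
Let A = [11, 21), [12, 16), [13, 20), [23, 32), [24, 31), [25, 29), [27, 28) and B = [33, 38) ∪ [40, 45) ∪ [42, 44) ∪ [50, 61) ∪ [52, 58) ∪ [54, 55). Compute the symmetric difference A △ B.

[11, 21) ∪ [23, 32) ∪ [33, 38) ∪ [40, 45) ∪ [50, 61)

Merge the first list: [11, 21), [23, 32).
Merge the second list: [33, 38), [40, 45), [50, 61).
A \ B = [11, 21), [23, 32).
B \ A = [33, 38), [40, 45), [50, 61).
Union of the two gives the symmetric difference.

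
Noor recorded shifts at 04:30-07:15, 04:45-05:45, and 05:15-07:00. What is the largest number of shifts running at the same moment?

Sweep endpoints in order; track running count of active intervals.
Peak of 3 reached at 05:15.

3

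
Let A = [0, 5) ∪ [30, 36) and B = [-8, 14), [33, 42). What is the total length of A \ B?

3

A \ B = [30, 33).
Total: 3.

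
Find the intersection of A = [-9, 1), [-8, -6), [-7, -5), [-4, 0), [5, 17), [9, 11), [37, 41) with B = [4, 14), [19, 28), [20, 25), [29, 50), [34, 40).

[5, 14) ∪ [37, 41)

First set merges to [-9, 1), [5, 17), [37, 41).
Second set merges to [4, 14), [19, 28), [29, 50).
[-9, 1): no overlap with the second set.
[5, 17) meets the second set on [5, 14).
[37, 41) meets the second set on [37, 41).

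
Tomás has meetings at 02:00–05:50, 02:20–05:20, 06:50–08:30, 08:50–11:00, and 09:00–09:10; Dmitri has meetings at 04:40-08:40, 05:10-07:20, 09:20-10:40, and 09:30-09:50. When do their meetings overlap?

First set merges to 02:00–05:50, 06:50–08:30, 08:50–11:00.
Second set merges to 04:40–08:40, 09:20–10:40.
02:00–05:50 overlaps B on 04:40–05:50.
06:50–08:30 overlaps B on 06:50–08:30.
08:50–11:00 overlaps B on 09:20–10:40.

04:40–05:50, 06:50–08:30, 09:20–10:40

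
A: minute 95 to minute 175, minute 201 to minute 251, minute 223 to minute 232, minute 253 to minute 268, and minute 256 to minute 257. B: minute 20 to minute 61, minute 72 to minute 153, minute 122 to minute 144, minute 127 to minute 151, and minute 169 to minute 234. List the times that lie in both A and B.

A, merged: minute 95 to minute 175, minute 201 to minute 251, minute 253 to minute 268.
B, merged: minute 20 to minute 61, minute 72 to minute 153, minute 169 to minute 234.
minute 95 to minute 175 overlaps B on minute 95 to minute 153, minute 169 to minute 175.
minute 201 to minute 251 overlaps B on minute 201 to minute 234.
minute 253 to minute 268 falls entirely outside B.

minute 95 to minute 153, minute 169 to minute 175, minute 201 to minute 234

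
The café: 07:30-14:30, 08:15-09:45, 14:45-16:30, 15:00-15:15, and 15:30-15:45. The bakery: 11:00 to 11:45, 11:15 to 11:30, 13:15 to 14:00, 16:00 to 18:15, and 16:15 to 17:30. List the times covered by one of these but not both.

07:30–11:00, 11:45–13:15, 14:00–14:30, 14:45–16:00, 16:30–18:15

A, merged: 07:30–14:30, 14:45–16:30.
B, merged: 11:00–11:45, 13:15–14:00, 16:00–18:15.
Only in the first: 07:30–11:00, 11:45–13:15, 14:00–14:30, 14:45–16:00.
Only in the second: 16:30–18:15.
Together these are the periods covered by exactly one.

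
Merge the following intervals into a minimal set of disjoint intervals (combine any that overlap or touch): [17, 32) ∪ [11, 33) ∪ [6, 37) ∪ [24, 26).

[6, 37)

Sort by start: [6, 37), [11, 33), [17, 32), [24, 26).
[11, 33) overlaps/touches [6, 37) → extend to [6, 37).
[17, 32) overlaps/touches [6, 37) → extend to [6, 37).
[24, 26) overlaps/touches [6, 37) → extend to [6, 37).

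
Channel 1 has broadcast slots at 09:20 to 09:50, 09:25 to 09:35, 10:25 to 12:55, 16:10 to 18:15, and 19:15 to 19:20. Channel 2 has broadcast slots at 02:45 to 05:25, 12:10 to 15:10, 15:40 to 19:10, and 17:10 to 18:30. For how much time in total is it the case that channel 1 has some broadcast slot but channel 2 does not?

Merge the first list: 09:20–09:50, 10:25–12:55, 16:10–18:15, 19:15–19:20.
Merge the second list: 02:45–05:25, 12:10–15:10, 15:40–19:10.
A \ B = 09:20–09:50, 10:25–12:10, 19:15–19:20.
Total: 30 min + 1 h 45 min + 5 min = 2 h 20 min.

2 h 20 min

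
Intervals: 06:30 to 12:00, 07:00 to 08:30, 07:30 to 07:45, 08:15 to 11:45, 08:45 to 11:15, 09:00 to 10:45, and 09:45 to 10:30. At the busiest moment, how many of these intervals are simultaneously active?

5

At 09:45, 5 of the intervals are simultaneously active.
No point has more.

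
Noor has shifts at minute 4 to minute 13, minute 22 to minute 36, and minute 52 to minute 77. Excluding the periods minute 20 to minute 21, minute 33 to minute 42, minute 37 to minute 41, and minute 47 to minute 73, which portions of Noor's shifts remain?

minute 4 to minute 13, minute 22 to minute 33, minute 73 to minute 77

B, merged: minute 20 to minute 21, minute 33 to minute 42, minute 47 to minute 73.
minute 4 to minute 13: nothing removed.
minute 22 to minute 36 \ B = minute 22 to minute 33.
minute 52 to minute 77 \ B = minute 73 to minute 77.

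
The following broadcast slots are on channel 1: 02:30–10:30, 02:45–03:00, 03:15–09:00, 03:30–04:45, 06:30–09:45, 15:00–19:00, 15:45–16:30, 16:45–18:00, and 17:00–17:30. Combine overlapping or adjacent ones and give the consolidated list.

02:45–03:00 overlaps/touches 02:30–10:30 → extend to 02:30–10:30.
03:15–09:00 overlaps/touches 02:30–10:30 → extend to 02:30–10:30.
03:30–04:45 overlaps/touches 02:30–10:30 → extend to 02:30–10:30.
06:30–09:45 overlaps/touches 02:30–10:30 → extend to 02:30–10:30.
15:00–19:00 is disjoint → start new block.
15:45–16:30 overlaps/touches 15:00–19:00 → extend to 15:00–19:00.
16:45–18:00 overlaps/touches 15:00–19:00 → extend to 15:00–19:00.
17:00–17:30 overlaps/touches 15:00–19:00 → extend to 15:00–19:00.

02:30–10:30, 15:00–19:00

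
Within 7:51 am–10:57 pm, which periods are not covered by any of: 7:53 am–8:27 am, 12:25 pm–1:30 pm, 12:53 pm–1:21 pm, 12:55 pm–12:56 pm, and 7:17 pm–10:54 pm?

7:51 am–7:53 am, 8:27 am–12:25 pm, 1:30 pm–7:17 pm, 10:54 pm–10:57 pm

Covered (merged): 7:53 am–8:27 am, 12:25 pm–1:30 pm, 7:17 pm–10:54 pm.
Complement within 7:51 am–10:57 pm: 7:51 am–7:53 am, 8:27 am–12:25 pm, 1:30 pm–7:17 pm, 10:54 pm–10:57 pm.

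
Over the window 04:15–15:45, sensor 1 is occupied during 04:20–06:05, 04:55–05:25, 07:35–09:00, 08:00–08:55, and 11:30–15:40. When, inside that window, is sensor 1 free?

04:15-04:20, 06:05-07:35, 09:00-11:30, 15:40-15:45

After merging, the occupied span is 04:20-06:05, 07:35-09:00, 11:30-15:40.
Gaps within 04:15-15:45: 04:15-04:20, 06:05-07:35, 09:00-11:30, 15:40-15:45.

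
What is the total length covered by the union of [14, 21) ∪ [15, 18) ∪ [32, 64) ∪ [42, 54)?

39

Merged: [14, 21), [32, 64).
Lengths: 7 + 32 = 39.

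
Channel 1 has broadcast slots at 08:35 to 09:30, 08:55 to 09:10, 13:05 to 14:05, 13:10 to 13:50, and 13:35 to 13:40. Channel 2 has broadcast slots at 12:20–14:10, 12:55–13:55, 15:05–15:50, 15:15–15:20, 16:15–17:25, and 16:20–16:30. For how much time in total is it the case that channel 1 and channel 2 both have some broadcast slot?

1 h

A, merged: 08:35–09:30, 13:05–14:05.
B, merged: 12:20–14:10, 15:05–15:50, 16:15–17:25.
A ∩ B = 13:05–14:05.
Total: 1 h.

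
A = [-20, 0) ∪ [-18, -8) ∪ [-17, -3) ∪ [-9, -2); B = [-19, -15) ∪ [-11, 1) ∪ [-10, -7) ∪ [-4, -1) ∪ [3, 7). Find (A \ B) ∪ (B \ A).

[-20, -19) ∪ [-15, -11) ∪ [0, 1) ∪ [3, 7)

First set merges to [-20, 0).
Second set merges to [-19, -15), [-11, 1), [3, 7).
A \ B = [-20, -19), [-15, -11).
B \ A = [0, 1), [3, 7).
Union of the two gives the symmetric difference.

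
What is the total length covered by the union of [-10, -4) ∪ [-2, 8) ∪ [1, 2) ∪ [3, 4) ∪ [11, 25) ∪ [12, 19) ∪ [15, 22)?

30

Merged: [-10, -4), [-2, 8), [11, 25).
Lengths: 6 + 10 + 14 = 30.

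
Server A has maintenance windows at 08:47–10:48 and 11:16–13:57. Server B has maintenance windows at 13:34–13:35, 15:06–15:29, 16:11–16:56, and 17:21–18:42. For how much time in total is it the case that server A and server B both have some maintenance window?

1 min

A ∩ B = 13:34–13:35.
Total: 1 min.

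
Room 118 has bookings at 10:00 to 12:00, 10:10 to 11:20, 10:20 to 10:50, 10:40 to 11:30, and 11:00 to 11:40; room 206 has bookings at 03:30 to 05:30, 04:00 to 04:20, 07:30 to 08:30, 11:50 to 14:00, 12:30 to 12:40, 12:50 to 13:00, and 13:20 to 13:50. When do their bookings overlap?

11:50–12:00

First set merges to 10:00–12:00.
Second set merges to 03:30–05:30, 07:30–08:30, 11:50–14:00.
10:00–12:00 overlaps B on 11:50–12:00.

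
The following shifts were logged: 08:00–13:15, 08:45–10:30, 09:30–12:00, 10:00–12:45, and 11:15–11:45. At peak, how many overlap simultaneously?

4

At 10:00, 4 of the intervals are simultaneously active.
No point has more.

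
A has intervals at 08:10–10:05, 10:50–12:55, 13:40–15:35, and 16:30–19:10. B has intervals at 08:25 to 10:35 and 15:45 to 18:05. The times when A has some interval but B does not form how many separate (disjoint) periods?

4

A \ B = 08:10-08:25, 10:50-12:55, 13:40-15:35, 18:05-19:10.
That is 4 disjoint pieces.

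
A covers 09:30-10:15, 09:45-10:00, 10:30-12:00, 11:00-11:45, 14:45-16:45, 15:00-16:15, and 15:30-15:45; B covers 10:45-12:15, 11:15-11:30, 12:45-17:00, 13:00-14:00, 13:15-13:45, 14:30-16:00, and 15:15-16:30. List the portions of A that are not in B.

09:30–10:15, 10:30–10:45

A, merged: 09:30–10:15, 10:30–12:00, 14:45–16:45.
B, merged: 10:45–12:15, 12:45–17:00.
09:30–10:15 is untouched.
10:30–12:00 with B removed leaves 10:30–10:45.
14:45–16:45 lies entirely inside B → drops out.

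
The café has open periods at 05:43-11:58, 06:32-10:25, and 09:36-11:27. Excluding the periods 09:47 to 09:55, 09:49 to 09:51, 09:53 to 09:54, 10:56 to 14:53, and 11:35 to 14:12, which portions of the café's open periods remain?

First set merges to 05:43–11:58.
Second set merges to 09:47–09:55, 10:56–14:53.
05:43–11:58 \ B = 05:43–09:47, 09:55–10:56.

05:43–09:47, 09:55–10:56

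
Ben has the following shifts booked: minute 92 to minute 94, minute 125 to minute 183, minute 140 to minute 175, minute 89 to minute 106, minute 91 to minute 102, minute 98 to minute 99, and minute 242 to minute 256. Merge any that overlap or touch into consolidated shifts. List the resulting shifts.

Sort by start: minute 89 to minute 106, minute 91 to minute 102, minute 92 to minute 94, minute 98 to minute 99, minute 125 to minute 183, minute 140 to minute 175, minute 242 to minute 256.
minute 91 to minute 102 overlaps/touches minute 89 to minute 106 → extend to minute 89 to minute 106.
minute 92 to minute 94 overlaps/touches minute 89 to minute 106 → extend to minute 89 to minute 106.
minute 98 to minute 99 overlaps/touches minute 89 to minute 106 → extend to minute 89 to minute 106.
minute 125 to minute 183 is disjoint → start new block.
minute 140 to minute 175 overlaps/touches minute 125 to minute 183 → extend to minute 125 to minute 183.
minute 242 to minute 256 is disjoint → start new block.

minute 89 to minute 106, minute 125 to minute 183, minute 242 to minute 256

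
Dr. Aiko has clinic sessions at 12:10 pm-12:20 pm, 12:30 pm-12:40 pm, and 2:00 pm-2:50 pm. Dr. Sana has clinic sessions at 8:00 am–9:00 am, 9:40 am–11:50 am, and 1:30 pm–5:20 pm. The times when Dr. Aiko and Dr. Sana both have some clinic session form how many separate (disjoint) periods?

A ∩ B = 2:00 pm–2:50 pm.
That is 1 disjoint piece.

1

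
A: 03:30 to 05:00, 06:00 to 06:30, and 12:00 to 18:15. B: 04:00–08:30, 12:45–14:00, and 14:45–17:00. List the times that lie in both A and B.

03:30-05:00 meets the second set on 04:00-05:00.
06:00-06:30 meets the second set on 06:00-06:30.
12:00-18:15 meets the second set on 12:45-14:00, 14:45-17:00.

04:00-05:00, 06:00-06:30, 12:45-14:00, 14:45-17:00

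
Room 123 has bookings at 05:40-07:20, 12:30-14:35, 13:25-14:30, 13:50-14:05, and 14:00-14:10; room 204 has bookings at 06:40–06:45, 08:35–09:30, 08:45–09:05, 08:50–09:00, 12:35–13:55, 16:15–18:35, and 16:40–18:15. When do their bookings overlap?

First set merges to 05:40–07:20, 12:30–14:35.
Second set merges to 06:40–06:45, 08:35–09:30, 12:35–13:55, 16:15–18:35.
05:40–07:20 meets the second set on 06:40–06:45.
12:30–14:35 meets the second set on 12:35–13:55.

06:40–06:45, 12:35–13:55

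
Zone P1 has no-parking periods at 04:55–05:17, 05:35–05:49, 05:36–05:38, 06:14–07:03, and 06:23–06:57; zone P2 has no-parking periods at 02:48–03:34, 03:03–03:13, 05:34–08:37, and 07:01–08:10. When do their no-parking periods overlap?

05:35–05:49, 06:14–07:03

First set merges to 04:55–05:17, 05:35–05:49, 06:14–07:03.
Second set merges to 02:48–03:34, 05:34–08:37.
04:55–05:17: no overlap with the second set.
05:35–05:49 meets the second set on 05:35–05:49.
06:14–07:03 meets the second set on 06:14–07:03.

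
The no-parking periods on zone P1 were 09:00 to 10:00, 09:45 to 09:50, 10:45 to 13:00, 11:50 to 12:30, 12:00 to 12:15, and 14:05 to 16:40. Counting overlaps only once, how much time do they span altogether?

Merged: 09:00-10:00, 10:45-13:00, 14:05-16:40.
Lengths: 1 h + 2 h 15 min + 2 h 35 min = 5 h 50 min.

5 h 50 min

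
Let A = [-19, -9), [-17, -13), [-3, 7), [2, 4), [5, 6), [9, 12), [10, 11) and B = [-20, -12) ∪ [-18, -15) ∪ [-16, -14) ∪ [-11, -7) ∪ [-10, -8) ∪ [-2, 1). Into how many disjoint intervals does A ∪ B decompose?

Merge the first list: [-19, -9), [-3, 7), [9, 12).
Merge the second list: [-20, -12), [-11, -7), [-2, 1).
A ∪ B = [-20, -7), [-3, 7), [9, 12).
That is 3 disjoint pieces.

3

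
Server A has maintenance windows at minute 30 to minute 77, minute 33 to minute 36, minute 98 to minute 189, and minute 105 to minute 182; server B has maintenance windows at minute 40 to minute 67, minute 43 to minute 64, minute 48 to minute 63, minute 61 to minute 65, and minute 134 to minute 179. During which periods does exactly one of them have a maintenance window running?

minute 30 to minute 40, minute 67 to minute 77, minute 98 to minute 134, minute 179 to minute 189

A, merged: minute 30 to minute 77, minute 98 to minute 189.
B, merged: minute 40 to minute 67, minute 134 to minute 179.
Only in the first: minute 30 to minute 40, minute 67 to minute 77, minute 98 to minute 134, minute 179 to minute 189.
Only in the second: none.
Together these are the periods covered by exactly one.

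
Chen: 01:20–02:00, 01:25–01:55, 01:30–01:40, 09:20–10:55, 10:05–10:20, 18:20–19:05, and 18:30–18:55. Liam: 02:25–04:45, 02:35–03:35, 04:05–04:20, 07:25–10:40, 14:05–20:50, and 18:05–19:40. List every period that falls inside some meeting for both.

09:20–10:40, 18:20–19:05

A, merged: 01:20–02:00, 09:20–10:55, 18:20–19:05.
B, merged: 02:25–04:45, 07:25–10:40, 14:05–20:50.
01:20–02:00: no overlap with the second set.
09:20–10:55 meets the second set on 09:20–10:40.
18:20–19:05 meets the second set on 18:20–19:05.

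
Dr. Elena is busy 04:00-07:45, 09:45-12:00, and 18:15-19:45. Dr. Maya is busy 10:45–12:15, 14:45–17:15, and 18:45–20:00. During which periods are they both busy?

10:45–12:00, 18:45–19:45

04:00–07:45 falls entirely outside B.
09:45–12:00 overlaps B on 10:45–12:00.
18:15–19:45 overlaps B on 18:45–19:45.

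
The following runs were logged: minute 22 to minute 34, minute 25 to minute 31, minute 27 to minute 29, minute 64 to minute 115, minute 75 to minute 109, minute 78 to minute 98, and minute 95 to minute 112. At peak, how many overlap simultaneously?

4

Sweep endpoints in order; track running count of active intervals.
Peak of 4 reached at minute 95.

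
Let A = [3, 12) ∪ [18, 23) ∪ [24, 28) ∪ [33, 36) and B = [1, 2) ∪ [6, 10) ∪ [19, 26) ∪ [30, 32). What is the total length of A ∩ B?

10

A ∩ B = [6, 10), [19, 23), [24, 26).
Total: 4 + 4 + 2 = 10.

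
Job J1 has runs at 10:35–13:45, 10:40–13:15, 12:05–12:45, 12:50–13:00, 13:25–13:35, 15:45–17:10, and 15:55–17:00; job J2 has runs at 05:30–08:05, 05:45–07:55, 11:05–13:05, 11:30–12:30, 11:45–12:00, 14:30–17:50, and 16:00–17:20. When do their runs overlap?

First set merges to 10:35-13:45, 15:45-17:10.
Second set merges to 05:30-08:05, 11:05-13:05, 14:30-17:50.
10:35-13:45 overlaps B on 11:05-13:05.
15:45-17:10 overlaps B on 15:45-17:10.

11:05-13:05, 15:45-17:10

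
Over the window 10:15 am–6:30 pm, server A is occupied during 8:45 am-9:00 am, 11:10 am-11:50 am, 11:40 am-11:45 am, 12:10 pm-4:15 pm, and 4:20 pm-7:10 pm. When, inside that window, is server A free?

10:15 am–11:10 am, 11:50 am–12:10 pm, 4:15 pm–4:20 pm

Covered (merged): 8:45 am–9:00 am, 11:10 am–11:50 am, 12:10 pm–4:15 pm, 4:20 pm–7:10 pm.
Complement within 10:15 am–6:30 pm: 10:15 am–11:10 am, 11:50 am–12:10 pm, 4:15 pm–4:20 pm.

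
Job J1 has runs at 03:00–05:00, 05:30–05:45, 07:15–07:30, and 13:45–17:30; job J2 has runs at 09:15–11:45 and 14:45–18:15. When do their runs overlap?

03:00-05:00: no overlap with the second set.
05:30-05:45: no overlap with the second set.
07:15-07:30: no overlap with the second set.
13:45-17:30 meets the second set on 14:45-17:30.

14:45-17:30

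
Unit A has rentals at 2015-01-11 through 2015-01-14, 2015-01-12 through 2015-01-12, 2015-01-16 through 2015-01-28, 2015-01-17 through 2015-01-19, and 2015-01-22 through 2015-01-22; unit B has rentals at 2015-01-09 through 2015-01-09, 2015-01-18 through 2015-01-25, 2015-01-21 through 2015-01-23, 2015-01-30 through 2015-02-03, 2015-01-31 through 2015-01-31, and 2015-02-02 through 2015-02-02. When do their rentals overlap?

2015-01-18 through 2015-01-25

A, merged: 2015-01-11 through 2015-01-14, 2015-01-16 through 2015-01-28.
B, merged: 2015-01-09 through 2015-01-09, 2015-01-18 through 2015-01-25, 2015-01-30 through 2015-02-03.
2015-01-11 through 2015-01-14 falls entirely outside B.
2015-01-16 through 2015-01-28 overlaps B on 2015-01-18 through 2015-01-25.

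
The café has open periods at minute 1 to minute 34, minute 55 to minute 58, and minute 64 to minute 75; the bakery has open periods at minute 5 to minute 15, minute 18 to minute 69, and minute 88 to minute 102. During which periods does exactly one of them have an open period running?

minute 1 to minute 5, minute 15 to minute 18, minute 34 to minute 55, minute 58 to minute 64, minute 69 to minute 75, minute 88 to minute 102

A \ B = minute 1 to minute 5, minute 15 to minute 18, minute 69 to minute 75.
B \ A = minute 34 to minute 55, minute 58 to minute 64, minute 88 to minute 102.
Union of the two gives the symmetric difference.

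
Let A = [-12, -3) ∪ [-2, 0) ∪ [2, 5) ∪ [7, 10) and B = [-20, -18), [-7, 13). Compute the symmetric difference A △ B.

[-20, -18) ∪ [-12, -7) ∪ [-3, -2) ∪ [0, 2) ∪ [5, 7) ∪ [10, 13)

A but not B: [-12, -7).
B but not A: [-20, -18), [-3, -2), [0, 2), [5, 7), [10, 13).
Combining gives A △ B.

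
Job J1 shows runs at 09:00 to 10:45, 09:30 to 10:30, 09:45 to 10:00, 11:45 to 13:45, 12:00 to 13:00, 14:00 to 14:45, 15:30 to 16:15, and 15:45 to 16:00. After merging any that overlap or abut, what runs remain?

09:30–10:30 overlaps/touches 09:00–10:45 → extend to 09:00–10:45.
09:45–10:00 overlaps/touches 09:00–10:45 → extend to 09:00–10:45.
11:45–13:45 is disjoint → start new block.
12:00–13:00 overlaps/touches 11:45–13:45 → extend to 11:45–13:45.
14:00–14:45 is disjoint → start new block.
15:30–16:15 is disjoint → start new block.
15:45–16:00 overlaps/touches 15:30–16:15 → extend to 15:30–16:15.

09:00–10:45, 11:45–13:45, 14:00–14:45, 15:30–16:15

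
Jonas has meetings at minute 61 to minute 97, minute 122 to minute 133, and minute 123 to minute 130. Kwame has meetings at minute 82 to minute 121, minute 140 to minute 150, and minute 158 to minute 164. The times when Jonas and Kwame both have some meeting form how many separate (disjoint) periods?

1

A, merged: minute 61 to minute 97, minute 122 to minute 133.
A ∩ B = minute 82 to minute 97.
That is 1 disjoint piece.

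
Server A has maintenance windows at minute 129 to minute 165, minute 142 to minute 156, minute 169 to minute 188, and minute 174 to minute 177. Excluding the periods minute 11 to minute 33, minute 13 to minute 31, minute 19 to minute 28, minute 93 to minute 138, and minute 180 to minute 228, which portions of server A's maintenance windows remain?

A, merged: minute 129 to minute 165, minute 169 to minute 188.
B, merged: minute 11 to minute 33, minute 93 to minute 138, minute 180 to minute 228.
minute 129 to minute 165 \ B = minute 138 to minute 165.
minute 169 to minute 188 \ B = minute 169 to minute 180.

minute 138 to minute 165, minute 169 to minute 180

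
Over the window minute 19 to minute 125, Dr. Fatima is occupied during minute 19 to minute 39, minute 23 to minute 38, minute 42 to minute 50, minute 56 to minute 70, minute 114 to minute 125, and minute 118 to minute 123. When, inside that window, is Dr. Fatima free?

minute 39 to minute 42, minute 50 to minute 56, minute 70 to minute 114

Covered (merged): minute 19 to minute 39, minute 42 to minute 50, minute 56 to minute 70, minute 114 to minute 125.
Gaps within minute 19 to minute 125: minute 39 to minute 42, minute 50 to minute 56, minute 70 to minute 114.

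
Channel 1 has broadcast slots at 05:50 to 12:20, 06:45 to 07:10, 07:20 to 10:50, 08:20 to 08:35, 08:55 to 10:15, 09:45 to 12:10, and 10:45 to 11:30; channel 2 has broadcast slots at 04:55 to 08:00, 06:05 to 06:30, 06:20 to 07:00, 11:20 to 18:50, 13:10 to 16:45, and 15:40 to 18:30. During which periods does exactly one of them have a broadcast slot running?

Merge the first list: 05:50-12:20.
Merge the second list: 04:55-08:00, 11:20-18:50.
Only in the first: 08:00-11:20.
Only in the second: 04:55-05:50, 12:20-18:50.
Together these are the periods covered by exactly one.

04:55-05:50, 08:00-11:20, 12:20-18:50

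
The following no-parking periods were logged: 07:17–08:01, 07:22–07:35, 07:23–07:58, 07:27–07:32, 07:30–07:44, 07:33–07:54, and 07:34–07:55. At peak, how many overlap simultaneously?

Walk the sorted start/end points keeping a running depth.
The depth first hits 6 at 07:34.

6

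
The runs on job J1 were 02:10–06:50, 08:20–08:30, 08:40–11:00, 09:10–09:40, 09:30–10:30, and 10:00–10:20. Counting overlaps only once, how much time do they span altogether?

Merged: 02:10–06:50, 08:20–08:30, 08:40–11:00.
Lengths: 4 h 40 min + 10 min + 2 h 20 min = 7 h 10 min.

7 h 10 min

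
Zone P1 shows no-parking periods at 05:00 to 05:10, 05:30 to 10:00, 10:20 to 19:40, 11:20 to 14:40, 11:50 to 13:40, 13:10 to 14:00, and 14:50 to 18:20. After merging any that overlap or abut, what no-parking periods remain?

05:30–10:00 is disjoint → start new block.
10:20–19:40 is disjoint → start new block.
11:20–14:40 overlaps/touches 10:20–19:40 → extend to 10:20–19:40.
11:50–13:40 overlaps/touches 10:20–19:40 → extend to 10:20–19:40.
13:10–14:00 overlaps/touches 10:20–19:40 → extend to 10:20–19:40.
14:50–18:20 overlaps/touches 10:20–19:40 → extend to 10:20–19:40.

05:00–05:10, 05:30–10:00, 10:20–19:40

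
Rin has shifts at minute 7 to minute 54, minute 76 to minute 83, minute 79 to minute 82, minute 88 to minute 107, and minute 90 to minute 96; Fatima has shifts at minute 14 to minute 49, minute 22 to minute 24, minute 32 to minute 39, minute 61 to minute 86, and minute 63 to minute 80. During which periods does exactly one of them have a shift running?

Merge the first list: minute 7 to minute 54, minute 76 to minute 83, minute 88 to minute 107.
Merge the second list: minute 14 to minute 49, minute 61 to minute 86.
Only in the first: minute 7 to minute 14, minute 49 to minute 54, minute 88 to minute 107.
Only in the second: minute 61 to minute 76, minute 83 to minute 86.
Together these are the periods covered by exactly one.

minute 7 to minute 14, minute 49 to minute 54, minute 61 to minute 76, minute 83 to minute 86, minute 88 to minute 107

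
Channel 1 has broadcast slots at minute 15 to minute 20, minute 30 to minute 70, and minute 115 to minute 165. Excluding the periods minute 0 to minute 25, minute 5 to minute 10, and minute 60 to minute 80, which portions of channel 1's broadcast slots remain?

minute 30 to minute 60, minute 115 to minute 165

Merge the second list: minute 0 to minute 25, minute 60 to minute 80.
minute 15 to minute 20: entirely removed.
minute 30 to minute 70 \ B = minute 30 to minute 60.
minute 115 to minute 165: nothing removed.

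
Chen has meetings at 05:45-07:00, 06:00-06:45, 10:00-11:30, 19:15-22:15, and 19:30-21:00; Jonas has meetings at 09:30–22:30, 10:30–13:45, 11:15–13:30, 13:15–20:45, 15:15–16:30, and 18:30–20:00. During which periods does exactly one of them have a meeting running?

05:45-07:00, 09:30-10:00, 11:30-19:15, 22:15-22:30

First set merges to 05:45-07:00, 10:00-11:30, 19:15-22:15.
Second set merges to 09:30-22:30.
A but not B: 05:45-07:00.
B but not A: 09:30-10:00, 11:30-19:15, 22:15-22:30.
Combining gives A △ B.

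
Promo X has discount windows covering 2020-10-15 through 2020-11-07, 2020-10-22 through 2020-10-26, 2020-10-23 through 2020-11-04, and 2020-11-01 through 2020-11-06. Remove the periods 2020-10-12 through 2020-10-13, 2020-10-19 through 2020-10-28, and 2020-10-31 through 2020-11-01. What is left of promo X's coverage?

2020-10-15 through 2020-10-18, 2020-10-29 through 2020-10-30, 2020-11-02 through 2020-11-07

Merge the first list: 2020-10-15 through 2020-11-07.
2020-10-15 through 2020-11-07 with B removed leaves 2020-10-15 through 2020-10-18, 2020-10-29 through 2020-10-30, 2020-11-02 through 2020-11-07.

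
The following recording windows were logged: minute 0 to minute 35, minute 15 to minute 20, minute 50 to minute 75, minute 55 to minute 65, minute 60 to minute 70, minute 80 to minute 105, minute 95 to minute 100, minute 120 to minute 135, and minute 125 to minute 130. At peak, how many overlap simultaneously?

Sweep endpoints in order; track running count of active intervals.
Peak of 3 reached at minute 60.

3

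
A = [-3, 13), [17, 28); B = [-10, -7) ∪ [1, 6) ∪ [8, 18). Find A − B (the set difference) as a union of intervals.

[-3, 1) ∪ [6, 8) ∪ [18, 28)

[-3, 13) minus B → [-3, 1), [6, 8).
[17, 28) minus B → [18, 28).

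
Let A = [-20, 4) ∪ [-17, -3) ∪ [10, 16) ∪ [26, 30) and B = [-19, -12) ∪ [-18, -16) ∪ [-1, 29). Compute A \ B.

[-20, -19) ∪ [-12, -1) ∪ [29, 30)

First set merges to [-20, 4), [10, 16), [26, 30).
Second set merges to [-19, -12), [-1, 29).
[-20, 4) \ B = [-20, -19), [-12, -1).
[10, 16): entirely removed.
[26, 30) \ B = [29, 30).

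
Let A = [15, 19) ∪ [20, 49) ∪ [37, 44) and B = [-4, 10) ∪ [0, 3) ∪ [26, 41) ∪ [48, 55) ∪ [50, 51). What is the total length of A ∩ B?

16

A, merged: [15, 19), [20, 49).
B, merged: [-4, 10), [26, 41), [48, 55).
A ∩ B = [26, 41), [48, 49).
Total: 15 + 1 = 16.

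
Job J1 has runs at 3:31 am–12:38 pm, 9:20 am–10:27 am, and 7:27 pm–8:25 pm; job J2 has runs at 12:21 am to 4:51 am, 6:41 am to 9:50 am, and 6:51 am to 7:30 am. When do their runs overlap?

Merge the first list: 3:31 am-12:38 pm, 7:27 pm-8:25 pm.
Merge the second list: 12:21 am-4:51 am, 6:41 am-9:50 am.
3:31 am-12:38 pm meets the second set on 3:31 am-4:51 am, 6:41 am-9:50 am.
7:27 pm-8:25 pm: no overlap with the second set.

3:31 am-4:51 am, 6:41 am-9:50 am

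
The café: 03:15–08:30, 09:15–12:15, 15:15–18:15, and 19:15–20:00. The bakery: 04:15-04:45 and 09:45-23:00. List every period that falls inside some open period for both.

03:15-08:30 overlaps B on 04:15-04:45.
09:15-12:15 overlaps B on 09:45-12:15.
15:15-18:15 overlaps B on 15:15-18:15.
19:15-20:00 overlaps B on 19:15-20:00.

04:15-04:45, 09:45-12:15, 15:15-18:15, 19:15-20:00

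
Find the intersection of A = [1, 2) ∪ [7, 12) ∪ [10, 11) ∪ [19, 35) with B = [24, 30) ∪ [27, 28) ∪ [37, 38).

First set merges to [1, 2), [7, 12), [19, 35).
Second set merges to [24, 30), [37, 38).
[1, 2) falls entirely outside B.
[7, 12) falls entirely outside B.
[19, 35) overlaps B on [24, 30).

[24, 30)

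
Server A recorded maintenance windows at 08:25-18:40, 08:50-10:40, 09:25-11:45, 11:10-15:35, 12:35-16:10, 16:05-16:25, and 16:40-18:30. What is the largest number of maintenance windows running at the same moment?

3

Walk the sorted start/end points keeping a running depth.
The depth first hits 3 at 09:25.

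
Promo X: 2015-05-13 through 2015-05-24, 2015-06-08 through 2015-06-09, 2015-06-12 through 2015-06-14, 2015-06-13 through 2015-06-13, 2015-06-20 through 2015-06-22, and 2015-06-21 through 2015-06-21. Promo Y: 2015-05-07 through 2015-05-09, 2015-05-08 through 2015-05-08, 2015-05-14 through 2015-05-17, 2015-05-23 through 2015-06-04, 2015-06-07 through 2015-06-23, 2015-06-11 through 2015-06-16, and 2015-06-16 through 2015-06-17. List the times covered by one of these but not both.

2015-05-07 through 2015-05-09, 2015-05-13 through 2015-05-13, 2015-05-18 through 2015-05-22, 2015-05-25 through 2015-06-04, 2015-06-07 through 2015-06-07, 2015-06-10 through 2015-06-11, 2015-06-15 through 2015-06-19, 2015-06-23 through 2015-06-23

Merge the first list: 2015-05-13 through 2015-05-24, 2015-06-08 through 2015-06-09, 2015-06-12 through 2015-06-14, 2015-06-20 through 2015-06-22.
Merge the second list: 2015-05-07 through 2015-05-09, 2015-05-14 through 2015-05-17, 2015-05-23 through 2015-06-04, 2015-06-07 through 2015-06-23.
A but not B: 2015-05-13 through 2015-05-13, 2015-05-18 through 2015-05-22.
B but not A: 2015-05-07 through 2015-05-09, 2015-05-25 through 2015-06-04, 2015-06-07 through 2015-06-07, 2015-06-10 through 2015-06-11, 2015-06-15 through 2015-06-19, 2015-06-23 through 2015-06-23.
Combining gives A △ B.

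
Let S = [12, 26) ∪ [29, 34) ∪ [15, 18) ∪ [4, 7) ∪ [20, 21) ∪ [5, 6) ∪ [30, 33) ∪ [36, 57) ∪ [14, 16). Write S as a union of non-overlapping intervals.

Sort by start: [4, 7), [5, 6), [12, 26), [14, 16), [15, 18), [20, 21), [29, 34), [30, 33), [36, 57).
[5, 6) overlaps/touches [4, 7) → extend to [4, 7).
[12, 26) is disjoint → start new block.
[14, 16) overlaps/touches [12, 26) → extend to [12, 26).
[15, 18) overlaps/touches [12, 26) → extend to [12, 26).
[20, 21) overlaps/touches [12, 26) → extend to [12, 26).
[29, 34) is disjoint → start new block.
[30, 33) overlaps/touches [29, 34) → extend to [29, 34).
[36, 57) is disjoint → start new block.

[4, 7) ∪ [12, 26) ∪ [29, 34) ∪ [36, 57)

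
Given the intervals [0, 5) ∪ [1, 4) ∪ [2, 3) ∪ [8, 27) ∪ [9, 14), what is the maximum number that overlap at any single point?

3

Walk the sorted start/end points keeping a running depth.
The depth first hits 3 at 2.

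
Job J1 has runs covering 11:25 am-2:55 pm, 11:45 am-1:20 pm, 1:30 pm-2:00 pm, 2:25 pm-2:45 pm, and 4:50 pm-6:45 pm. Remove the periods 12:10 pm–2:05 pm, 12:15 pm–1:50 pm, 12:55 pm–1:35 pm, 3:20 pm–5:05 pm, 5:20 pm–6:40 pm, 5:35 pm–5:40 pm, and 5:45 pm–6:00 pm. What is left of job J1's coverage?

11:25 am–12:10 pm, 2:05 pm–2:55 pm, 5:05 pm–5:20 pm, 6:40 pm–6:45 pm

First set merges to 11:25 am–2:55 pm, 4:50 pm–6:45 pm.
Second set merges to 12:10 pm–2:05 pm, 3:20 pm–5:05 pm, 5:20 pm–6:40 pm.
11:25 am–2:55 pm \ B = 11:25 am–12:10 pm, 2:05 pm–2:55 pm.
4:50 pm–6:45 pm \ B = 5:05 pm–5:20 pm, 6:40 pm–6:45 pm.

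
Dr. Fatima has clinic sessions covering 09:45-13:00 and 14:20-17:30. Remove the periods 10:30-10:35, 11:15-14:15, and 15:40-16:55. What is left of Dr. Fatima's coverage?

09:45–10:30, 10:35–11:15, 14:20–15:40, 16:55–17:30

09:45–13:00 with B removed leaves 09:45–10:30, 10:35–11:15.
14:20–17:30 with B removed leaves 14:20–15:40, 16:55–17:30.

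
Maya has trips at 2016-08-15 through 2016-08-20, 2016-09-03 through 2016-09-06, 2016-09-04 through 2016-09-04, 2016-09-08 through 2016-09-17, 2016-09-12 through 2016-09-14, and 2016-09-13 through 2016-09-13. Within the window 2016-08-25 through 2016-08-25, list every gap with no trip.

Covered (merged): 2016-08-15 through 2016-08-20, 2016-09-03 through 2016-09-06, 2016-09-08 through 2016-09-17.
Gaps within 2016-08-25 through 2016-08-25: 2016-08-25 through 2016-08-25.

2016-08-25 through 2016-08-25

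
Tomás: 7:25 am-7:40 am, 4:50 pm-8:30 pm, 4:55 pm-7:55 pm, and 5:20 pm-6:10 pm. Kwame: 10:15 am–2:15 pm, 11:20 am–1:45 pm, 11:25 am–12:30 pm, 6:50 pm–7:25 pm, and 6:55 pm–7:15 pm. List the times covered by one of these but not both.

7:25 am–7:40 am, 10:15 am–2:15 pm, 4:50 pm–6:50 pm, 7:25 pm–8:30 pm

First set merges to 7:25 am–7:40 am, 4:50 pm–8:30 pm.
Second set merges to 10:15 am–2:15 pm, 6:50 pm–7:25 pm.
A but not B: 7:25 am–7:40 am, 4:50 pm–6:50 pm, 7:25 pm–8:30 pm.
B but not A: 10:15 am–2:15 pm.
Combining gives A △ B.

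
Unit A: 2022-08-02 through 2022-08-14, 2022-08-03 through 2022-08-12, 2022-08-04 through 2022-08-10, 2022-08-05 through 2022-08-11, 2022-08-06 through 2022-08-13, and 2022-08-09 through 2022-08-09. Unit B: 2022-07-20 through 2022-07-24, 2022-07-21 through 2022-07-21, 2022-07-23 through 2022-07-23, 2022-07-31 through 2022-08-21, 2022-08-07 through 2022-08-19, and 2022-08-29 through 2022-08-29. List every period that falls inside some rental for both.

2022-08-02 through 2022-08-14

First set merges to 2022-08-02 through 2022-08-14.
Second set merges to 2022-07-20 through 2022-07-24, 2022-07-31 through 2022-08-21, 2022-08-29 through 2022-08-29.
2022-08-02 through 2022-08-14 meets the second set on 2022-08-02 through 2022-08-14.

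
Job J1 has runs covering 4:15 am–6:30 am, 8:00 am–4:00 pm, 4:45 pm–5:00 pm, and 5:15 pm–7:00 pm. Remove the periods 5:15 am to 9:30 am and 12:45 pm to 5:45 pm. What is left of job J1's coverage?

4:15 am-5:15 am, 9:30 am-12:45 pm, 5:45 pm-7:00 pm

4:15 am-6:30 am \ B = 4:15 am-5:15 am.
8:00 am-4:00 pm \ B = 9:30 am-12:45 pm.
4:45 pm-5:00 pm: entirely removed.
5:15 pm-7:00 pm \ B = 5:45 pm-7:00 pm.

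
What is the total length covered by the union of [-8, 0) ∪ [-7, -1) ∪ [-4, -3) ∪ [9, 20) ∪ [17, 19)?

Merged: [-8, 0), [9, 20).
Lengths: 8 + 11 = 19.

19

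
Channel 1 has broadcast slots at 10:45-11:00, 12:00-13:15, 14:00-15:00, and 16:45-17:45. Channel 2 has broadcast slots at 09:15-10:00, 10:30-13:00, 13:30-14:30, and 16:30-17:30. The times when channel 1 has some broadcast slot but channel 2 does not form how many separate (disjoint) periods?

3

A \ B = 13:00–13:15, 14:30–15:00, 17:30–17:45.
That is 3 disjoint pieces.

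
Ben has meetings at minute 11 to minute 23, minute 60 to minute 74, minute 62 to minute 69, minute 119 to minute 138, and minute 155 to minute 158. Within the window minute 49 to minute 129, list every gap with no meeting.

The merged coverage is minute 11 to minute 23, minute 60 to minute 74, minute 119 to minute 138, minute 155 to minute 158.
Complement within minute 49 to minute 129: minute 49 to minute 60, minute 74 to minute 119.

minute 49 to minute 60, minute 74 to minute 119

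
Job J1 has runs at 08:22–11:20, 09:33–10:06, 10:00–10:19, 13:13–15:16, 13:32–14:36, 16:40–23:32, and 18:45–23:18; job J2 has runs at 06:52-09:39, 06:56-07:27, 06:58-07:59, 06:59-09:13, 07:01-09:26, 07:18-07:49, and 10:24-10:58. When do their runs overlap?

08:22–09:39, 10:24–10:58

Merge the first list: 08:22–11:20, 13:13–15:16, 16:40–23:32.
Merge the second list: 06:52–09:39, 10:24–10:58.
08:22–11:20 meets the second set on 08:22–09:39, 10:24–10:58.
13:13–15:16: no overlap with the second set.
16:40–23:32: no overlap with the second set.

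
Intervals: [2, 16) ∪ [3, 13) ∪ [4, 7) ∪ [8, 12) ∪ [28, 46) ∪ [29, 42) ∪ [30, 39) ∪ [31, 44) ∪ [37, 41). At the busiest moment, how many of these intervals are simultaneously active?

5

Walk the sorted start/end points keeping a running depth.
The depth first hits 5 at 37.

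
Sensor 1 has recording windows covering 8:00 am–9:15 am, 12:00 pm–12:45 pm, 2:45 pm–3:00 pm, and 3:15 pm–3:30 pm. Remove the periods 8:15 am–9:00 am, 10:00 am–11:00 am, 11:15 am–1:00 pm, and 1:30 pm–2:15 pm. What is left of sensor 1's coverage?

8:00 am–8:15 am, 9:00 am–9:15 am, 2:45 pm–3:00 pm, 3:15 pm–3:30 pm

8:00 am–9:15 am with B removed leaves 8:00 am–8:15 am, 9:00 am–9:15 am.
12:00 pm–12:45 pm lies entirely inside B → drops out.
2:45 pm–3:00 pm is untouched.
3:15 pm–3:30 pm is untouched.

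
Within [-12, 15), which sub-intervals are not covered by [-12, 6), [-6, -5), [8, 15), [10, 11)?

[6, 8)

After merging, the occupied span is [-12, 6), [8, 15).
Uncovered inside [-12, 15): [6, 8).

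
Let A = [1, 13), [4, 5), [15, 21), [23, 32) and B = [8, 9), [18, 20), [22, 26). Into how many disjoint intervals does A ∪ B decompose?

A, merged: [1, 13), [15, 21), [23, 32).
A ∪ B = [1, 13), [15, 21), [22, 32).
That is 3 disjoint pieces.

3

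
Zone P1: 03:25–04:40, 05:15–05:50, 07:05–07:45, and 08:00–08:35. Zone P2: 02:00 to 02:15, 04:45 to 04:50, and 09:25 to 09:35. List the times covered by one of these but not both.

A \ B = 03:25–04:40, 05:15–05:50, 07:05–07:45, 08:00–08:35.
B \ A = 02:00–02:15, 04:45–04:50, 09:25–09:35.
Union of the two gives the symmetric difference.

02:00–02:15, 03:25–04:40, 04:45–04:50, 05:15–05:50, 07:05–07:45, 08:00–08:35, 09:25–09:35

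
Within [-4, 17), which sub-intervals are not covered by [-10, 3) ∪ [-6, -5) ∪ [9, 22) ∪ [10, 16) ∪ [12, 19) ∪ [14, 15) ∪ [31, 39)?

[3, 9)

After merging, the occupied span is [-10, 3), [9, 22), [31, 39).
Uncovered inside [-4, 17): [3, 9).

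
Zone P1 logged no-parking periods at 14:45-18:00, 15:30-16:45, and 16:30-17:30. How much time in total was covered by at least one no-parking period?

3 h 15 min

Merged: 14:45–18:00.
Length: 3 h 15 min.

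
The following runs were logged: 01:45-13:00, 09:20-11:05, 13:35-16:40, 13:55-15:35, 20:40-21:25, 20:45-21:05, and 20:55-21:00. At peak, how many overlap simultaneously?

At 20:55, 3 of the intervals are simultaneously active.
No point has more.

3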